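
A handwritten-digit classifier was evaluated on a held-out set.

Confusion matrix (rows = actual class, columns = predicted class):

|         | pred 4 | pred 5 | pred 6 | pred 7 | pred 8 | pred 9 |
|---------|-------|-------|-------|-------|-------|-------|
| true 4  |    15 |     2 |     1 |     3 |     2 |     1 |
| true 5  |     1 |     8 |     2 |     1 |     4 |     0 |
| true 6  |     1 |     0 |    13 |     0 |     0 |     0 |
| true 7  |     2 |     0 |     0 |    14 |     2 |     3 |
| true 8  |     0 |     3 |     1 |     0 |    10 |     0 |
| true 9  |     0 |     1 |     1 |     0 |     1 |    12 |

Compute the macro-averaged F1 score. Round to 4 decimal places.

Per-class F1 score (2·TP/(2·TP+FP+FN)):
  4: TP=15, FP=1+1+2+0+0=4, FN=2+1+3+2+1=9 → 30/43 = 0.69767
  5: TP=8, FP=2+0+0+3+1=6, FN=1+2+1+4+0=8 → 16/30 = 0.53333
  6: TP=13, FP=1+2+0+1+1=5, FN=1+0+0+0+0=1 → 26/32 = 0.81250
  7: TP=14, FP=3+1+0+0+0=4, FN=2+0+0+2+3=7 → 28/39 = 0.71795
  8: TP=10, FP=2+4+0+2+1=9, FN=0+3+1+0+0=4 → 20/33 = 0.60606
  9: TP=12, FP=1+0+0+3+0=4, FN=0+1+1+0+1=3 → 24/31 = 0.77419
Macro-F1 score = mean = (0.69767 + 0.53333 + 0.81250 + 0.71795 + 0.60606 + 0.77419) / 6 = 0.6903

0.6903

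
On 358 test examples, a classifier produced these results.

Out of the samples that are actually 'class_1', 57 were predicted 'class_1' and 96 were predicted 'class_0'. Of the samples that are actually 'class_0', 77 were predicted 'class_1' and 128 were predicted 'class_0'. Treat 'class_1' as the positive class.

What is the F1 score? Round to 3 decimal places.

0.397

Precision = TP/(TP+FP) = 57/134 = 0.4254
Recall = TP/(TP+FN) = 57/153 = 0.3725
F1 = 2·TP/(2·TP+FP+FN) = 114/287 = 0.397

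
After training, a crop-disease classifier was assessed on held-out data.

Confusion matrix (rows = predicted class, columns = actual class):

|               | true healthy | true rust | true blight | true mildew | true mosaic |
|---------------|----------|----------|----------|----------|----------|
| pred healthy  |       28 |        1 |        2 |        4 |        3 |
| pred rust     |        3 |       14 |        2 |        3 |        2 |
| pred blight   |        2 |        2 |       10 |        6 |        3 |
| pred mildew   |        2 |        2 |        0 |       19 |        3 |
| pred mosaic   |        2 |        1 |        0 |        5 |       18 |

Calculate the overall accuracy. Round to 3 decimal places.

Accuracy = trace / total = (28+14+10+19+18=89) / 137 = 89/137 = 0.650

0.650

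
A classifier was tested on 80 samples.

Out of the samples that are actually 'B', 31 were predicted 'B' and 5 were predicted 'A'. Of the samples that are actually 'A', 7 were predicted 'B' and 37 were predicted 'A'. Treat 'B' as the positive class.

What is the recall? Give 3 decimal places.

0.861

Recall = TP/(TP+FN) = 31/(31+5) = 31/36 = 0.861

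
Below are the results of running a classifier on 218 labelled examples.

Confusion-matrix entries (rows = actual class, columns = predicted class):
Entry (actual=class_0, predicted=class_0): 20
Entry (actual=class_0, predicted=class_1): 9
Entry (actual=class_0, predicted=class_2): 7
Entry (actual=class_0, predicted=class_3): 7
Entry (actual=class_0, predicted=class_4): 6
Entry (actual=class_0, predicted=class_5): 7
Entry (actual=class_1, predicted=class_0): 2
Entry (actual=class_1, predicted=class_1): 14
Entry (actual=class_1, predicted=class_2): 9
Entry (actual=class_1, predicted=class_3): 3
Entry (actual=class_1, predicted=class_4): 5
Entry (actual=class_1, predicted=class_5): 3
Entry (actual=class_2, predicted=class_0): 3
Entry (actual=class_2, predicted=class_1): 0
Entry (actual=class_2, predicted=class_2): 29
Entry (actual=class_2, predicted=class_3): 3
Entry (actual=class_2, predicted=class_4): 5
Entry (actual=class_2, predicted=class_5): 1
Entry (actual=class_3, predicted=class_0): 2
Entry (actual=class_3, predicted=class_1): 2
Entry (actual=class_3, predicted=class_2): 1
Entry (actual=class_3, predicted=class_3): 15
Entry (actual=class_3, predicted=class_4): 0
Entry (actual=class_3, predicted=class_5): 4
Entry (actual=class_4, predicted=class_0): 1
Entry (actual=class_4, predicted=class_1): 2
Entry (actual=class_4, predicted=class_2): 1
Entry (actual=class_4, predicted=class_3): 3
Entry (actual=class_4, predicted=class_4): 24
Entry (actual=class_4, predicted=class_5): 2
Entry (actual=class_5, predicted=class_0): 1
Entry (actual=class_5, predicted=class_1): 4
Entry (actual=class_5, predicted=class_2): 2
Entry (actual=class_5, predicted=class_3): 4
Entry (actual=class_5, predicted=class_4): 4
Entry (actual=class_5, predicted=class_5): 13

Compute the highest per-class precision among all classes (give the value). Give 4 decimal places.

0.6897

Per-class precision (TP/(TP+FP)):
  class_0: TP=20, FP=2+3+2+1+1=9 → 20/29 = 0.68966
  class_1: TP=14, FP=9+0+2+2+4=17 → 14/31 = 0.45161
  class_2: TP=29, FP=7+9+1+1+2=20 → 29/49 = 0.59184
  class_3: TP=15, FP=7+3+3+3+4=20 → 15/35 = 0.42857
  class_4: TP=24, FP=6+5+5+0+4=20 → 24/44 = 0.54545
  class_5: TP=13, FP=7+3+1+4+2=17 → 13/30 = 0.43333
Highest is class 'class_0' with precision = 0.6897.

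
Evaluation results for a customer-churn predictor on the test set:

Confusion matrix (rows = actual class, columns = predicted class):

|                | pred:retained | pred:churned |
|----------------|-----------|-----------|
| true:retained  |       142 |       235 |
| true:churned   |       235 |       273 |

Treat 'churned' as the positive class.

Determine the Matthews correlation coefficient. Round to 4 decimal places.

-0.0859

MCC = (TP·TN − FP·FN) / √((TP+FP)(TP+FN)(TN+FP)(TN+FN))
Numerator = 273·142 − 235·235 = -16459
Denominator = √(508·508·377·377) = √36678378256 = 191516.0000
MCC = -16459 / 191516.0000 = -0.0859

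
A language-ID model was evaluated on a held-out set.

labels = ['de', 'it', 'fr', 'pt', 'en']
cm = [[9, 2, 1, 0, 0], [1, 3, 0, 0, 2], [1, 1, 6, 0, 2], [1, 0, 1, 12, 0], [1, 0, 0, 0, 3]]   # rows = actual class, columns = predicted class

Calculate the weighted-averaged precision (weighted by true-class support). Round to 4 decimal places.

Per-class precision (TP/(TP+FP)):
  de: TP=9, FP=1+1+1+1=4 → 9/13 = 0.69231
  it: TP=3, FP=2+1+0+0=3 → 3/6 = 0.50000
  fr: TP=6, FP=1+0+1+0=2 → 6/8 = 0.75000
  pt: TP=12, FP=0+0+0+0=0 → 12/12 = 1.00000
  en: TP=3, FP=0+2+2+0=4 → 3/7 = 0.42857
Weighted-precision = Σ (supportᵢ/N)·precisionᵢ with N=46: (12/46)·0.69231 + (6/46)·0.50000 + (10/46)·0.75000 + (14/46)·1.00000 + (4/46)·0.42857 = 0.7505

0.7505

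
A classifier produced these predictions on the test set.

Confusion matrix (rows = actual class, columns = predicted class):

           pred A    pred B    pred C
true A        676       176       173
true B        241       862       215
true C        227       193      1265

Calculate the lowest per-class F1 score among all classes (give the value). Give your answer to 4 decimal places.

Per-class F1 score (2·TP/(2·TP+FP+FN)):
  A: TP=676, FP=241+227=468, FN=176+173=349 → 1352/2169 = 0.62333
  B: TP=862, FP=176+193=369, FN=241+215=456 → 1724/2549 = 0.67634
  C: TP=1265, FP=173+215=388, FN=227+193=420 → 2530/3338 = 0.75794
Lowest is class 'A' with F1 score = 0.6233.

0.6233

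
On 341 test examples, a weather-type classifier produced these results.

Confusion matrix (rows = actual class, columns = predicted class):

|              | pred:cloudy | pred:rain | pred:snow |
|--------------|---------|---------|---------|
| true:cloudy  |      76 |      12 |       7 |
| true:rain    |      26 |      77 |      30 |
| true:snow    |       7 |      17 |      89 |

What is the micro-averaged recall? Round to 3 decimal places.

Micro-averaging pools counts across classes: ΣTP=242, ΣFP=99, ΣFN=99.
Micro-recall = TP/(TP+FN) on pooled counts = 0.710 (equals overall accuracy in single-label multiclass).

0.710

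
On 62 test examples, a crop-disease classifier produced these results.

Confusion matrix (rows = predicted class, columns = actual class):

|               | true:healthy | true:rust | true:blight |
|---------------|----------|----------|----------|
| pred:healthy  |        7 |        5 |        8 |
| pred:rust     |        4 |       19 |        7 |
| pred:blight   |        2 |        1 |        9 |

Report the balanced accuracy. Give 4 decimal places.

Balanced accuracy = mean of per-class recall.
  healthy: recall = 7/13 = 0.53846
  rust: recall = 19/25 = 0.76000
  blight: recall = 9/24 = 0.37500
Mean = (0.53846 + 0.76000 + 0.37500) / 3 = 0.5578

0.5578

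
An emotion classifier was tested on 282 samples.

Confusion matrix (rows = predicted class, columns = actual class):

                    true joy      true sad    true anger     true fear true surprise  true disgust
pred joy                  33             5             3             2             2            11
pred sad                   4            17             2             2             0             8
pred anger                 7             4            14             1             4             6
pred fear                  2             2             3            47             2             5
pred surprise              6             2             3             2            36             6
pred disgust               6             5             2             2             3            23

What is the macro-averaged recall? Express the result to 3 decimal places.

Per-class recall (TP/(TP+FN)):
  joy: TP=33, FN=4+7+2+6+6=25 → 33/58 = 0.5690
  sad: TP=17, FN=5+4+2+2+5=18 → 17/35 = 0.4857
  anger: TP=14, FN=3+2+3+3+2=13 → 14/27 = 0.5185
  fear: TP=47, FN=2+2+1+2+2=9 → 47/56 = 0.8393
  surprise: TP=36, FN=2+0+4+2+3=11 → 36/47 = 0.7660
  disgust: TP=23, FN=11+8+6+5+6=36 → 23/59 = 0.3898
Macro-recall = mean = (0.5690 + 0.4857 + 0.5185 + 0.8393 + 0.7660 + 0.3898) / 6 = 0.595

0.595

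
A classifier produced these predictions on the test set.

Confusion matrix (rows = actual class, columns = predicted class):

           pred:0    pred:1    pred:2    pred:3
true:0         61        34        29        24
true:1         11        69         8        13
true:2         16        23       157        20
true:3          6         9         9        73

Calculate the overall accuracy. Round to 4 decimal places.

Accuracy = trace / total = (61+69+157+73=360) / 562 = 360/562 = 0.6406

0.6406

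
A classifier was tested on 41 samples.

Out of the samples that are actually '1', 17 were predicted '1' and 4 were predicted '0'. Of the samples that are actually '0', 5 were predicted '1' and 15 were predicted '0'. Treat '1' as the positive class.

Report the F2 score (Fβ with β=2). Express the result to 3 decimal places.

0.802

Fβ = (1+β²)·TP / ((1+β²)·TP + β²·FN + FP), with β²=4
= 5·17 / (5·17 + 4·4 + 5) = 0.802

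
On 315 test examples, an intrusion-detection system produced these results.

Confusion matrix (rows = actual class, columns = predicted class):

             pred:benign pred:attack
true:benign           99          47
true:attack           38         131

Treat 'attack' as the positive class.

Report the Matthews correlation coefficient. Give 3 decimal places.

MCC = (TP·TN − FP·FN) / √((TP+FP)(TP+FN)(TN+FP)(TN+FN))
Numerator = 131·99 − 47·38 = 11183
Denominator = √(178·169·146·137) = √601700164 = 24529.5773
MCC = 11183 / 24529.5773 = 0.456

0.456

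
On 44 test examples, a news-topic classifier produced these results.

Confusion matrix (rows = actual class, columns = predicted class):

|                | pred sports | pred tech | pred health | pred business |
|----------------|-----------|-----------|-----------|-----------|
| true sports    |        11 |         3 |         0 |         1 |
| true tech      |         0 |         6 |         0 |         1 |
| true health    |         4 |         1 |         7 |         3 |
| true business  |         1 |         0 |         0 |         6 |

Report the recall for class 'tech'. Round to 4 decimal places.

0.8571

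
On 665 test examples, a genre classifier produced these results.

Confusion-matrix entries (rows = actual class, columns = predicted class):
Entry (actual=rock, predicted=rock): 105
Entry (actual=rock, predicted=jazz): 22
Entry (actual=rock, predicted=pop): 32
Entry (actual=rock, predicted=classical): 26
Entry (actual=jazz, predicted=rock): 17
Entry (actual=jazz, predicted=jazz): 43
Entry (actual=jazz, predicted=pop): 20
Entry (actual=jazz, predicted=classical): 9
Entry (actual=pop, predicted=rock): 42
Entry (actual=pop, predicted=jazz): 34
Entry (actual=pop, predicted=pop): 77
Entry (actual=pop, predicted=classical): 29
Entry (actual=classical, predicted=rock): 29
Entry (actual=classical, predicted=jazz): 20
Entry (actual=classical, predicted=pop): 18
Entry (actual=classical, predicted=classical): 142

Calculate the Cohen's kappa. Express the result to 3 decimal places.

0.392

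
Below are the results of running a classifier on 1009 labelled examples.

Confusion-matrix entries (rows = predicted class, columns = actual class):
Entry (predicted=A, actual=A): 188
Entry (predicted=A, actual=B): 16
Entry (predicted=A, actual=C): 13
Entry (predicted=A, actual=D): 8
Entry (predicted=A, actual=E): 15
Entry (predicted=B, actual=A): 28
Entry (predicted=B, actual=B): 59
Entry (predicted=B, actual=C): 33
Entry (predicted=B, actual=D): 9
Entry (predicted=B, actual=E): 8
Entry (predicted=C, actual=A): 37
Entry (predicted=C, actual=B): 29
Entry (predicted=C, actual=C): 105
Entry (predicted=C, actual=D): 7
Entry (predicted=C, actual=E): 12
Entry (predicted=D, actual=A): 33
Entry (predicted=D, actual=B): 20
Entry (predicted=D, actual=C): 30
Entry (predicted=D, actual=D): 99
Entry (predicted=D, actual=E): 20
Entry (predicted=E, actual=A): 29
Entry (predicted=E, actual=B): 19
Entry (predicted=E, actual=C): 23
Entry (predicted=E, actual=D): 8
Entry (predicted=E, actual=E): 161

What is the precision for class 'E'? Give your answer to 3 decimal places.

0.671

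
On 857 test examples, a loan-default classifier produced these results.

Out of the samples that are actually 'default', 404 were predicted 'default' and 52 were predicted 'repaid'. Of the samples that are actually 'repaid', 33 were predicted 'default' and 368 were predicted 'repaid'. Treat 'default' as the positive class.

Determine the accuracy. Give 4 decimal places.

0.9008

Accuracy = (TP+TN)/N = (404+368)/857 = 0.9008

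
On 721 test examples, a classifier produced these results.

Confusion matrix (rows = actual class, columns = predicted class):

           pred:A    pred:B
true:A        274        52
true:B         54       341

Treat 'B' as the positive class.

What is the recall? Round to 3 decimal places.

Recall = TP/(TP+FN) = 341/(341+54) = 341/395 = 0.863

0.863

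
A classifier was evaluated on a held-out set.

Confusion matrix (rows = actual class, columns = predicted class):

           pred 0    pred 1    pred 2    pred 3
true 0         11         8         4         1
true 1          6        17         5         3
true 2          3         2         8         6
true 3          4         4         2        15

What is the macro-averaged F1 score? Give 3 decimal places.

Per-class F1 score (2·TP/(2·TP+FP+FN)):
  0: TP=11, FP=6+3+4=13, FN=8+4+1=13 → 22/48 = 0.4583
  1: TP=17, FP=8+2+4=14, FN=6+5+3=14 → 34/62 = 0.5484
  2: TP=8, FP=4+5+2=11, FN=3+2+6=11 → 16/38 = 0.4211
  3: TP=15, FP=1+3+6=10, FN=4+4+2=10 → 30/50 = 0.6000
Macro-F1 score = mean = (0.4583 + 0.5484 + 0.4211 + 0.6000) / 4 = 0.507

0.507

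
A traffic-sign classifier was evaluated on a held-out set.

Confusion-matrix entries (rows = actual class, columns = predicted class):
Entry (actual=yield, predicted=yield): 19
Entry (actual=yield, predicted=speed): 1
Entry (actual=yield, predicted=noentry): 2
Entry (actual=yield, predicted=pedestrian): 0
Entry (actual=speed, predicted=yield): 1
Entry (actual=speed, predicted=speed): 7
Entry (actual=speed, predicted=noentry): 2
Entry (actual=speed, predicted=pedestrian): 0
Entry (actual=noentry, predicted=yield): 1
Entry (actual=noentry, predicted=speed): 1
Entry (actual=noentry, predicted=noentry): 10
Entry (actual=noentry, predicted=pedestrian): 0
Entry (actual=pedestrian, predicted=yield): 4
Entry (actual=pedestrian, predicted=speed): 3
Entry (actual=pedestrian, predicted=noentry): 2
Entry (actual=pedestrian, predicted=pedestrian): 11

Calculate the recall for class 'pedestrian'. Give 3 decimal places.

Treat 'pedestrian' as positive and all other classes as negative.
recall = TP/(TP+FN).
pedestrian: TP=11, FN=4+3+2=9 → 11/20 = 0.5500

0.550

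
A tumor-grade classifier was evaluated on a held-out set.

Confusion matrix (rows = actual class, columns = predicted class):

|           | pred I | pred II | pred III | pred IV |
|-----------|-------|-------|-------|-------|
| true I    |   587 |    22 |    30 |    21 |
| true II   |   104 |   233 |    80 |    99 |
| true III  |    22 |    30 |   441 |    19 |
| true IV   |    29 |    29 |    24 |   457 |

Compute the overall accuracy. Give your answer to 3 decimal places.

Accuracy = trace / total = (587+233+441+457=1718) / 2227 = 1718/2227 = 0.771

0.771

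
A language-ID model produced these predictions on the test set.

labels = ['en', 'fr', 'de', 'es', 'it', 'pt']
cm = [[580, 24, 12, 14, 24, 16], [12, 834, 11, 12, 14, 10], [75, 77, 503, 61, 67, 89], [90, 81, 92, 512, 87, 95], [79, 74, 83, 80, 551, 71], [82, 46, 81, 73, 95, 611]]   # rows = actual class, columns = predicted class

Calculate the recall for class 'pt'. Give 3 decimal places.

0.618

One-vs-rest for 'pt': TP = diagonal; FP = other classes predicted 'pt'; FN = 'pt' predicted as other.
recall = TP/(TP+FN).
pt: TP=611, FN=82+46+81+73+95=377 → 611/988 = 0.6184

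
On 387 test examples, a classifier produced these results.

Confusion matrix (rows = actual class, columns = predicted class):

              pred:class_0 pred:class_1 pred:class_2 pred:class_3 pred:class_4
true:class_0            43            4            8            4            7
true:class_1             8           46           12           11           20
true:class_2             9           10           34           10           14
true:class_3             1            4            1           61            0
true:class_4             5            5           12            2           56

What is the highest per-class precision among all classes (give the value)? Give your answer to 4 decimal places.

0.6932

Per-class precision (TP/(TP+FP)):
  class_0: TP=43, FP=8+9+1+5=23 → 43/66 = 0.65152
  class_1: TP=46, FP=4+10+4+5=23 → 46/69 = 0.66667
  class_2: TP=34, FP=8+12+1+12=33 → 34/67 = 0.50746
  class_3: TP=61, FP=4+11+10+2=27 → 61/88 = 0.69318
  class_4: TP=56, FP=7+20+14+0=41 → 56/97 = 0.57732
Highest is class 'class_3' with precision = 0.6932.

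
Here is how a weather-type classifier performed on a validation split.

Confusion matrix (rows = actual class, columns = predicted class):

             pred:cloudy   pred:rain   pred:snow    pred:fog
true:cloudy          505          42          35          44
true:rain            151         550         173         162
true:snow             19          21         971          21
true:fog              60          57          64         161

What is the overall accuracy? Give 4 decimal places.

0.7204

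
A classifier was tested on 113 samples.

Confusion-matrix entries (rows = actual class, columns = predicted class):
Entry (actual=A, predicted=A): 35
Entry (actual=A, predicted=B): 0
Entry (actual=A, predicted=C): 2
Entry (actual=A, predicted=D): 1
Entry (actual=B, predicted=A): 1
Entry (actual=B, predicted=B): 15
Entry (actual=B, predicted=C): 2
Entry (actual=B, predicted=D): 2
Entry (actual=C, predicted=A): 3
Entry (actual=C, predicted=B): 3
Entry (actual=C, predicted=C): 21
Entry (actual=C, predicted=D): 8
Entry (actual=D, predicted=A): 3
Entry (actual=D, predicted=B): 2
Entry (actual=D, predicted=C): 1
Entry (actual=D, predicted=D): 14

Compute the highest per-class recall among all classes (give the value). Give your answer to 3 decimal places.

0.921

Per-class recall (TP/(TP+FN)):
  A: TP=35, FN=0+2+1=3 → 35/38 = 0.9211
  B: TP=15, FN=1+2+2=5 → 15/20 = 0.7500
  C: TP=21, FN=3+3+8=14 → 21/35 = 0.6000
  D: TP=14, FN=3+2+1=6 → 14/20 = 0.7000
Highest is class 'A' with recall = 0.921.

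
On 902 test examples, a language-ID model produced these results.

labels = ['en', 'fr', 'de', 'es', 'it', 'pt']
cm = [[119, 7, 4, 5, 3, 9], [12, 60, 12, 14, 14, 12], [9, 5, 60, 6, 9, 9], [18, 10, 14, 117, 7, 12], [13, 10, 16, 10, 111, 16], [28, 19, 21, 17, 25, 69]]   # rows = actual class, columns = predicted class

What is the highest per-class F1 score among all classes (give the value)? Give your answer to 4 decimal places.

Per-class F1 score (2·TP/(2·TP+FP+FN)):
  en: TP=119, FP=12+9+18+13+28=80, FN=7+4+5+3+9=28 → 238/346 = 0.68786
  fr: TP=60, FP=7+5+10+10+19=51, FN=12+12+14+14+12=64 → 120/235 = 0.51064
  de: TP=60, FP=4+12+14+16+21=67, FN=9+5+6+9+9=38 → 120/225 = 0.53333
  es: TP=117, FP=5+14+6+10+17=52, FN=18+10+14+7+12=61 → 234/347 = 0.67435
  it: TP=111, FP=3+14+9+7+25=58, FN=13+10+16+10+16=65 → 222/345 = 0.64348
  pt: TP=69, FP=9+12+9+12+16=58, FN=28+19+21+17+25=110 → 138/306 = 0.45098
Highest is class 'en' with F1 score = 0.6879.

0.6879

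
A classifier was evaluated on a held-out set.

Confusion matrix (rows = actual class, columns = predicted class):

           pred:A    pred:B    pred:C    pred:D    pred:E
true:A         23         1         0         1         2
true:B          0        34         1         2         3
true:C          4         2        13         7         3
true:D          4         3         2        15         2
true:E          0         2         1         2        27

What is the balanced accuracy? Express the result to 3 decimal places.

0.714

Balanced accuracy = mean of per-class recall.
  A: recall = 23/27 = 0.8519
  B: recall = 34/40 = 0.8500
  C: recall = 13/29 = 0.4483
  D: recall = 15/26 = 0.5769
  E: recall = 27/32 = 0.8438
Mean = (0.8519 + 0.8500 + 0.4483 + 0.5769 + 0.8438) / 5 = 0.714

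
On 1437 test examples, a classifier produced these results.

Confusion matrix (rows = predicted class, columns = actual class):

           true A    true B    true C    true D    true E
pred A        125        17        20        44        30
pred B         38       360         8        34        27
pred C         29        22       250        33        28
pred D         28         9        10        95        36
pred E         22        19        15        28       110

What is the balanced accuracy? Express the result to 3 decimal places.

0.613

Balanced accuracy = mean of per-class recall.
  A: recall = 125/242 = 0.5165
  B: recall = 360/427 = 0.8431
  C: recall = 250/303 = 0.8251
  D: recall = 95/234 = 0.4060
  E: recall = 110/231 = 0.4762
Mean = (0.5165 + 0.8431 + 0.8251 + 0.4060 + 0.4762) / 5 = 0.613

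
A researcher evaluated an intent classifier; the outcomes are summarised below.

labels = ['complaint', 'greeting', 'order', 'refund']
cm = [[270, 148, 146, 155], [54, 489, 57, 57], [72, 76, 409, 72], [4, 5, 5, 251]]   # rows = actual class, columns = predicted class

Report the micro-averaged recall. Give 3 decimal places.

0.625

Micro-averaging pools counts across classes: ΣTP=1419, ΣFP=851, ΣFN=851.
Micro-recall = TP/(TP+FN) on pooled counts = 0.625 (equals overall accuracy in single-label multiclass).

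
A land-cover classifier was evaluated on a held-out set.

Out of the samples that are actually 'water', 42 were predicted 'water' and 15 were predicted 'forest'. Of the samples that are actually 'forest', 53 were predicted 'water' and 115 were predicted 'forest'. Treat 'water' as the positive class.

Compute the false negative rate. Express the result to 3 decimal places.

0.263

FNR = FN/(FN+TP) = 15/(15+42) = 0.263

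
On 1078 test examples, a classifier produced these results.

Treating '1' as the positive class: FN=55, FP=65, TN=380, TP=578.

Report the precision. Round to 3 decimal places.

0.899

Precision = TP/(TP+FP) = 578/(578+65) = 578/643 = 0.899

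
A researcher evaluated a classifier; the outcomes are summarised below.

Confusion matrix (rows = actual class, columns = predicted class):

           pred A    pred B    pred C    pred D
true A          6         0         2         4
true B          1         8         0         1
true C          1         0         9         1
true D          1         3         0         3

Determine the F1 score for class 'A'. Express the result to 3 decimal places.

0.571

F1 score = 2·TP/(2·TP+FP+FN).
A: TP=6, FP=1+1+1=3, FN=0+2+4=6 → 12/21 = 0.5714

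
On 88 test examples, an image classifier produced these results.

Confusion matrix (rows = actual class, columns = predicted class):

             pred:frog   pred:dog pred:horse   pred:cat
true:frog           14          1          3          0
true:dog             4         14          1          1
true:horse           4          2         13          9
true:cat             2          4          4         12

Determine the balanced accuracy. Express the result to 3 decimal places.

0.622

Balanced accuracy = mean of per-class recall.
  frog: recall = 14/18 = 0.7778
  dog: recall = 14/20 = 0.7000
  horse: recall = 13/28 = 0.4643
  cat: recall = 12/22 = 0.5455
Mean = (0.7778 + 0.7000 + 0.4643 + 0.5455) / 4 = 0.622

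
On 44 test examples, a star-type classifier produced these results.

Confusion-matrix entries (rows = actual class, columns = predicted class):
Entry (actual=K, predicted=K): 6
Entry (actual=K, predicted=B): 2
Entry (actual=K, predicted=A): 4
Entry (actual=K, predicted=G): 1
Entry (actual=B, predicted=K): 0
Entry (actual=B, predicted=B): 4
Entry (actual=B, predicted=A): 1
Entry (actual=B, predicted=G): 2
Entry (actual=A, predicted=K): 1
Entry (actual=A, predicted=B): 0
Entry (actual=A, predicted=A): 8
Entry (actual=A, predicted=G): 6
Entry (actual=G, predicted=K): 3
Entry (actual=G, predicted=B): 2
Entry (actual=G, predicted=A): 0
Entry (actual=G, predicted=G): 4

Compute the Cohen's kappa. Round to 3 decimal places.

Observed agreement pₒ = trace/N = 22/44 = 0.5000
Expected agreement pₑ = Σ (rowᵢ·colᵢ)/N² = (13·10 + 7·8 + 15·13 + 9·13)/44² = 0.2572
κ = (pₒ − pₑ)/(1 − pₑ) = (0.5000 − 0.2572)/(1 − 0.2572) = 0.327

0.327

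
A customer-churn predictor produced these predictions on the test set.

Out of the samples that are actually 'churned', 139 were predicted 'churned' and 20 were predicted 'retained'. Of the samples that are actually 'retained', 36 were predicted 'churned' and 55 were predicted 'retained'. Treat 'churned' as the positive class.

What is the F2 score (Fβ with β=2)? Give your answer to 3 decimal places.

0.857

Fβ = (1+β²)·TP / ((1+β²)·TP + β²·FN + FP), with β²=4
= 5·139 / (5·139 + 4·20 + 36) = 0.857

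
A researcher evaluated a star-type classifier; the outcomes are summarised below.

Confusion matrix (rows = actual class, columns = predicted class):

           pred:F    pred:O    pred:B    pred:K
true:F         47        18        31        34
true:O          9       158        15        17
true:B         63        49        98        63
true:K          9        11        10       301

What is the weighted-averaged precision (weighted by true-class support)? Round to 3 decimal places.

Per-class precision (TP/(TP+FP)):
  F: TP=47, FP=9+63+9=81 → 47/128 = 0.3672
  O: TP=158, FP=18+49+11=78 → 158/236 = 0.6695
  B: TP=98, FP=31+15+10=56 → 98/154 = 0.6364
  K: TP=301, FP=34+17+63=114 → 301/415 = 0.7253
Weighted-precision = Σ (supportᵢ/N)·precisionᵢ with N=933: (130/933)·0.3672 + (199/933)·0.6695 + (273/933)·0.6364 + (331/933)·0.7253 = 0.637

0.637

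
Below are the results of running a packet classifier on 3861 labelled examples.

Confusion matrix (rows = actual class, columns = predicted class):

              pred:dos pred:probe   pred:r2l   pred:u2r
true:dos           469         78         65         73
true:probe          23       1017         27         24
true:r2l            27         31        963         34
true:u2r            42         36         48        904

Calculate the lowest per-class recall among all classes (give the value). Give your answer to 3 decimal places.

0.685

Per-class recall (TP/(TP+FN)):
  dos: TP=469, FN=78+65+73=216 → 469/685 = 0.6847
  probe: TP=1017, FN=23+27+24=74 → 1017/1091 = 0.9322
  r2l: TP=963, FN=27+31+34=92 → 963/1055 = 0.9128
  u2r: TP=904, FN=42+36+48=126 → 904/1030 = 0.8777
Lowest is class 'dos' with recall = 0.685.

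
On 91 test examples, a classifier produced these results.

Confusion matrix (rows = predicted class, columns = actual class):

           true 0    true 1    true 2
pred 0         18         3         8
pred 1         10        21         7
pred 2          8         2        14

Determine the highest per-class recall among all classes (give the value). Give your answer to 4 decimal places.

0.8077

Per-class recall (TP/(TP+FN)):
  0: TP=18, FN=10+8=18 → 18/36 = 0.50000
  1: TP=21, FN=3+2=5 → 21/26 = 0.80769
  2: TP=14, FN=8+7=15 → 14/29 = 0.48276
Highest is class '1' with recall = 0.8077.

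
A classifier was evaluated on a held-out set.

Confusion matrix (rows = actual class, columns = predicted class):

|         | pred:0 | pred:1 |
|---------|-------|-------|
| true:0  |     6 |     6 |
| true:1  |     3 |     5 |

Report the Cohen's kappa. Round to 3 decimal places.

Observed agreement pₒ = trace/N = 11/20 = 0.5500
Expected agreement pₑ = Σ (rowᵢ·colᵢ)/N² = (12·9 + 8·11)/20² = 0.4900
κ = (pₒ − pₑ)/(1 − pₑ) = (0.5500 − 0.4900)/(1 − 0.4900) = 0.118

0.118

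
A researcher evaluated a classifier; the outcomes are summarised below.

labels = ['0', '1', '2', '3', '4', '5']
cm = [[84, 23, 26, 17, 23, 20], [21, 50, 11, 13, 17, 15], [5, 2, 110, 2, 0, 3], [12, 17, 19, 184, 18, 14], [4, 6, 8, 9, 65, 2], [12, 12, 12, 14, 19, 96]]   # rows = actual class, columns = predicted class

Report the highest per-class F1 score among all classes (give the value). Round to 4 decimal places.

0.7316

Per-class F1 score (2·TP/(2·TP+FP+FN)):
  0: TP=84, FP=21+5+12+4+12=54, FN=23+26+17+23+20=109 → 168/331 = 0.50755
  1: TP=50, FP=23+2+17+6+12=60, FN=21+11+13+17+15=77 → 100/237 = 0.42194
  2: TP=110, FP=26+11+19+8+12=76, FN=5+2+2+0+3=12 → 220/308 = 0.71429
  3: TP=184, FP=17+13+2+9+14=55, FN=12+17+19+18+14=80 → 368/503 = 0.73161
  4: TP=65, FP=23+17+0+18+19=77, FN=4+6+8+9+2=29 → 130/236 = 0.55085
  5: TP=96, FP=20+15+3+14+2=54, FN=12+12+12+14+19=69 → 192/315 = 0.60952
Highest is class '3' with F1 score = 0.7316.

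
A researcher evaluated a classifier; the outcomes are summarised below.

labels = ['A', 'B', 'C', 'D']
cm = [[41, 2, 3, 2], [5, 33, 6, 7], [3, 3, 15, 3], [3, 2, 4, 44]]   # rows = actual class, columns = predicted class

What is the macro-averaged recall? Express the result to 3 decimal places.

Per-class recall (TP/(TP+FN)):
  A: TP=41, FN=2+3+2=7 → 41/48 = 0.8542
  B: TP=33, FN=5+6+7=18 → 33/51 = 0.6471
  C: TP=15, FN=3+3+3=9 → 15/24 = 0.6250
  D: TP=44, FN=3+2+4=9 → 44/53 = 0.8302
Macro-recall = mean = (0.8542 + 0.6471 + 0.6250 + 0.8302) / 4 = 0.739

0.739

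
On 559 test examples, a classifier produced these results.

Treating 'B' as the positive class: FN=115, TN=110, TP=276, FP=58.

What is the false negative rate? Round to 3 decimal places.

FNR = FN/(FN+TP) = 115/(115+276) = 0.294

0.294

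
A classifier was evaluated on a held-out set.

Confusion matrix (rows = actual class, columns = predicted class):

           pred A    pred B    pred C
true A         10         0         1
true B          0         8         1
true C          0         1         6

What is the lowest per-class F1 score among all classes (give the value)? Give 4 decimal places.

0.8000

Per-class F1 score (2·TP/(2·TP+FP+FN)):
  A: TP=10, FP=0+0=0, FN=0+1=1 → 20/21 = 0.95238
  B: TP=8, FP=0+1=1, FN=0+1=1 → 16/18 = 0.88889
  C: TP=6, FP=1+1=2, FN=0+1=1 → 12/15 = 0.80000
Lowest is class 'C' with F1 score = 0.8000.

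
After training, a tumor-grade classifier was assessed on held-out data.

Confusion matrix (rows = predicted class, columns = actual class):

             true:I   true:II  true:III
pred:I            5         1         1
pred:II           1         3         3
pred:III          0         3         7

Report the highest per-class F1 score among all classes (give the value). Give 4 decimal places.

Per-class F1 score (2·TP/(2·TP+FP+FN)):
  I: TP=5, FP=1+1=2, FN=1+0=1 → 10/13 = 0.76923
  II: TP=3, FP=1+3=4, FN=1+3=4 → 6/14 = 0.42857
  III: TP=7, FP=0+3=3, FN=1+3=4 → 14/21 = 0.66667
Highest is class 'I' with F1 score = 0.7692.

0.7692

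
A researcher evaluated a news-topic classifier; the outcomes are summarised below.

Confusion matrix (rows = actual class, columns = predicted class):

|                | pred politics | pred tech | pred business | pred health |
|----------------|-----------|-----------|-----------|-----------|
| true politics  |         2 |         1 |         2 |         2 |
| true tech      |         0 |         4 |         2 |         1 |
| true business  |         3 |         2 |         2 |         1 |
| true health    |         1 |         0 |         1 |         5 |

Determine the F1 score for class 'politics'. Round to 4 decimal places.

Take TP from the diagonal, FP from the rest of the 'politics' prediction marginal, FN from the rest of the 'politics' actual marginal.
F1 score = 2·TP/(2·TP+FP+FN).
politics: TP=2, FP=0+3+1=4, FN=1+2+2=5 → 4/13 = 0.30769

0.3077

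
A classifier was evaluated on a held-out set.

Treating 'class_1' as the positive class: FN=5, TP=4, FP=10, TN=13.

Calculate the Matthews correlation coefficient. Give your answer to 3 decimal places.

0.009

MCC = (TP·TN − FP·FN) / √((TP+FP)(TP+FN)(TN+FP)(TN+FN))
Numerator = 4·13 − 10·5 = 2
Denominator = √(14·9·23·18) = √52164 = 228.3944
MCC = 2 / 228.3944 = 0.009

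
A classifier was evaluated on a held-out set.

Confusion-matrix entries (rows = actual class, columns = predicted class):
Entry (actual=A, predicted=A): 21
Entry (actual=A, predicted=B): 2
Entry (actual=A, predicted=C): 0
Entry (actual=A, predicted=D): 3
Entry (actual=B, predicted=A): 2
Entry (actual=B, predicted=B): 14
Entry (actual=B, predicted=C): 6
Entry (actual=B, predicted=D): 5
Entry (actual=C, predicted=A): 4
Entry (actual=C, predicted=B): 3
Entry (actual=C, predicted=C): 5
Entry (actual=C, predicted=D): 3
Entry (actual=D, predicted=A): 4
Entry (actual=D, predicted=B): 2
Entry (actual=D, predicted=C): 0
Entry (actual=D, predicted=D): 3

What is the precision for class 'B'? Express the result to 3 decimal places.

precision = TP/(TP+FP).
B: TP=14, FP=2+3+2=7 → 14/21 = 0.6667

0.667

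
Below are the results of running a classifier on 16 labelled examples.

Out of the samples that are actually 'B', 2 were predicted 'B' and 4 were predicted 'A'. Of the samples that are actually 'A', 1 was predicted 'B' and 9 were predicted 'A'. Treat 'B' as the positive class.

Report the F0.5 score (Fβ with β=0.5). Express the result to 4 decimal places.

Fβ = (1+β²)·TP / ((1+β²)·TP + β²·FN + FP), with β²=1/4
= 1.25·2 / (1.25·2 + 0.25·4 + 1) = 0.5556

0.5556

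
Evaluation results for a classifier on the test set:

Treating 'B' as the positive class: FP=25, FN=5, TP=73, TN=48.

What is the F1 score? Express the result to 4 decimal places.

Precision = TP/(TP+FP) = 73/98 = 0.7449
Recall = TP/(TP+FN) = 73/78 = 0.9359
F1 = 2·TP/(2·TP+FP+FN) = 146/176 = 0.8295

0.8295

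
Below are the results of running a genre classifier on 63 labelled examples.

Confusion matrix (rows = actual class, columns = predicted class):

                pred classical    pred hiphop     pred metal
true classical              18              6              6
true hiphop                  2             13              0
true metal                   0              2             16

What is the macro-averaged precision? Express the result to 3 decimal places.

0.749

Per-class precision (TP/(TP+FP)):
  classical: TP=18, FP=2+0=2 → 18/20 = 0.9000
  hiphop: TP=13, FP=6+2=8 → 13/21 = 0.6190
  metal: TP=16, FP=6+0=6 → 16/22 = 0.7273
Macro-precision = mean = (0.9000 + 0.6190 + 0.7273) / 3 = 0.749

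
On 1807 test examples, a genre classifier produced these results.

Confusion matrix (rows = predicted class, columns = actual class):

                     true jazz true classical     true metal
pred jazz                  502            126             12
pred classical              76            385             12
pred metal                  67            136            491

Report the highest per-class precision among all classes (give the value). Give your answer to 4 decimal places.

Per-class precision (TP/(TP+FP)):
  jazz: TP=502, FP=126+12=138 → 502/640 = 0.78438
  classical: TP=385, FP=76+12=88 → 385/473 = 0.81395
  metal: TP=491, FP=67+136=203 → 491/694 = 0.70749
Highest is class 'classical' with precision = 0.8140.

0.8140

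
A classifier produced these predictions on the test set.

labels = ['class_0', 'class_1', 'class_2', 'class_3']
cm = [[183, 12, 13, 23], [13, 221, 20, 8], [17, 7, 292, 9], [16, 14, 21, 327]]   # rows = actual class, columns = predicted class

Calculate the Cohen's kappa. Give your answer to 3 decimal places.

0.805

Observed agreement pₒ = trace/N = 1023/1196 = 0.8554
Expected agreement pₑ = Σ (rowᵢ·colᵢ)/N² = (231·229 + 262·254 + 325·346 + 378·367)/1196² = 0.2591
κ = (pₒ − pₑ)/(1 − pₑ) = (0.8554 − 0.2591)/(1 − 0.2591) = 0.805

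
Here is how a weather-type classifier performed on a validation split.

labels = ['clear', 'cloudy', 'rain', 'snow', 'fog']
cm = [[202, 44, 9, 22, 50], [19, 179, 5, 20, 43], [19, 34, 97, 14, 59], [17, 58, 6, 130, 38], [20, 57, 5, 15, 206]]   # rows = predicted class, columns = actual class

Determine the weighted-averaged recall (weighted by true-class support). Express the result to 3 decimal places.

Per-class recall (TP/(TP+FN)):
  clear: TP=202, FN=19+19+17+20=75 → 202/277 = 0.7292
  cloudy: TP=179, FN=44+34+58+57=193 → 179/372 = 0.4812
  rain: TP=97, FN=9+5+6+5=25 → 97/122 = 0.7951
  snow: TP=130, FN=22+20+14+15=71 → 130/201 = 0.6468
  fog: TP=206, FN=50+43+59+38=190 → 206/396 = 0.5202
Weighted-recall = Σ (supportᵢ/N)·recallᵢ with N=1368: (277/1368)·0.7292 + (372/1368)·0.4812 + (122/1368)·0.7951 + (201/1368)·0.6468 + (396/1368)·0.5202 = 0.595

0.595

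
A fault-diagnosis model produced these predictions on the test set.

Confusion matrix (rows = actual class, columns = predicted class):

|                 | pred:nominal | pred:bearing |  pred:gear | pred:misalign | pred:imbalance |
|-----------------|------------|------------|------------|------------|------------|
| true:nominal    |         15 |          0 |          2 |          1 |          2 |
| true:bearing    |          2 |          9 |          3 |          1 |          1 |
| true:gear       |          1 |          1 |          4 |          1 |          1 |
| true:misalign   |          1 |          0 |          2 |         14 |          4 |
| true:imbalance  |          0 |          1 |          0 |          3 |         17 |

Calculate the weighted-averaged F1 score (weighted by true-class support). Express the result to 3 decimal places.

Per-class F1 score (2·TP/(2·TP+FP+FN)):
  nominal: TP=15, FP=2+1+1+0=4, FN=0+2+1+2=5 → 30/39 = 0.7692
  bearing: TP=9, FP=0+1+0+1=2, FN=2+3+1+1=7 → 18/27 = 0.6667
  gear: TP=4, FP=2+3+2+0=7, FN=1+1+1+1=4 → 8/19 = 0.4211
  misalign: TP=14, FP=1+1+1+3=6, FN=1+0+2+4=7 → 28/41 = 0.6829
  imbalance: TP=17, FP=2+1+1+4=8, FN=0+1+0+3=4 → 34/46 = 0.7391
Weighted-F1 score = Σ (supportᵢ/N)·F1 scoreᵢ with N=86: (20/86)·0.7692 + (16/86)·0.6667 + (8/86)·0.4211 + (21/86)·0.6829 + (21/86)·0.7391 = 0.689

0.689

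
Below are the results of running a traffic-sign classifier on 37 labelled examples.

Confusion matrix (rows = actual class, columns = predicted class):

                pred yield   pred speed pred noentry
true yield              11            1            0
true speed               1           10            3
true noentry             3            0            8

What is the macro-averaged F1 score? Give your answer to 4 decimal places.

0.7807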